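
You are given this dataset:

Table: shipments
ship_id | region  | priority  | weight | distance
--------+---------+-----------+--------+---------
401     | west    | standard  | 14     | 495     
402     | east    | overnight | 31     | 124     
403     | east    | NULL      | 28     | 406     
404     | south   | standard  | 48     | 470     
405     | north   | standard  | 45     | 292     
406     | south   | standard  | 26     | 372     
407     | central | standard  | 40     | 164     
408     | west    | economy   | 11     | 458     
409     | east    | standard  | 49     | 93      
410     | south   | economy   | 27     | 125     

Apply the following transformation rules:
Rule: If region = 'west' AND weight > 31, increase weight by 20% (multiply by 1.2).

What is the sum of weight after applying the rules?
319

Step 1: Find records where region = 'west' AND weight > 31
Step 2: 0 records match, summing to 0
Step 3: After multiplier: 0 × 1.2 = 0.0
Step 4: Unaffected records sum: 319
Step 5: Final sum = 0.0 + 319 = 319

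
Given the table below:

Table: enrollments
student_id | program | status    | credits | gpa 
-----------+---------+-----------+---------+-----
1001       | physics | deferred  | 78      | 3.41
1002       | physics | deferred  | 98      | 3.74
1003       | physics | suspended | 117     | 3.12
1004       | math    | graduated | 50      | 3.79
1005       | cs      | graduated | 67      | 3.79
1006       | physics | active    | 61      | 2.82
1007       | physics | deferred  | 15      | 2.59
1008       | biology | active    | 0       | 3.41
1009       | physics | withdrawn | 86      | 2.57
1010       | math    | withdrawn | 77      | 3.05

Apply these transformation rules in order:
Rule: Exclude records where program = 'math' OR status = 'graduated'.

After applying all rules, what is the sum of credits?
455

Step 1: Find records where program = 'math' OR status = 'graduated'
Step 2: 3 records match, summing to 194
Step 3: Original sum: 649
Step 4: Remaining sum = 649 - 194 = 455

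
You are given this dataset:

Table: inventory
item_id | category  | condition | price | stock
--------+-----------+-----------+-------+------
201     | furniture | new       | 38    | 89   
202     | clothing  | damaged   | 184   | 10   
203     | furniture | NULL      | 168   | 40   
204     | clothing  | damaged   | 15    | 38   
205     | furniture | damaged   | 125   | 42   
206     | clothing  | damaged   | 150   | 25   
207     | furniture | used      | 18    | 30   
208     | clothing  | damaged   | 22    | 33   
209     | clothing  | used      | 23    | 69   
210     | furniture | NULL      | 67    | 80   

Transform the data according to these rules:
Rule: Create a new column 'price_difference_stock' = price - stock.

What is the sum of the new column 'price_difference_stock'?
354

Step 1: For each record, compute price - stock
Example calculations:
  38 - 89 = -51
  184 - 10 = 174
  168 - 40 = 128
  ...
Step 2: Sum all derived values
Step 3: Total = 354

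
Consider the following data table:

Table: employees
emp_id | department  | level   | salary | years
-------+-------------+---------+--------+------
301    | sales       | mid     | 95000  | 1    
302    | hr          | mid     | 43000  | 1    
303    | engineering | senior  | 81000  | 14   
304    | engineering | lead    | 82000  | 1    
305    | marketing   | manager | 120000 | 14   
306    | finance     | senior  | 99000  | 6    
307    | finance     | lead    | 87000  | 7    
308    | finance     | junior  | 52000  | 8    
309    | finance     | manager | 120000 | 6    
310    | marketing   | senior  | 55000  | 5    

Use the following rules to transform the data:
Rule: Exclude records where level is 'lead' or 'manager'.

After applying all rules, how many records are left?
6

Step 1: Count records to exclude
  - 2 (lead) + 2 (manager) = 4 records
Step 2: Total records: 10
Step 3: Remaining = 10 - 4 = 6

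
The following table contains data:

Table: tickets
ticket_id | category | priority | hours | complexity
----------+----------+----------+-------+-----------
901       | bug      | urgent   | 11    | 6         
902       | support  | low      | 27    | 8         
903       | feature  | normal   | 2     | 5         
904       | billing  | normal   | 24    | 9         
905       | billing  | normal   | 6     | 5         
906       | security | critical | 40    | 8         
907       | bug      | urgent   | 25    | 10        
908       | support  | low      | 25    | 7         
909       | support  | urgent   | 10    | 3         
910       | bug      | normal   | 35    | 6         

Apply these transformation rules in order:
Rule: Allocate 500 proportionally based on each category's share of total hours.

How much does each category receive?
billing: 73.17, bug: 173.17, feature: 4.88, security: 97.56, support: 151.22

Step 1: Calculate total hours = 205
Step 2: Calculate each category's proportion:
  billing: 30/205 = 14.63% → 73.17
  bug: 71/205 = 34.63% → 173.17
  feature: 2/205 = 0.98% → 4.88
  security: 40/205 = 19.51% → 97.56
  support: 62/205 = 30.24% → 151.22
Step 3: Verify: sum of allocations ≈ 500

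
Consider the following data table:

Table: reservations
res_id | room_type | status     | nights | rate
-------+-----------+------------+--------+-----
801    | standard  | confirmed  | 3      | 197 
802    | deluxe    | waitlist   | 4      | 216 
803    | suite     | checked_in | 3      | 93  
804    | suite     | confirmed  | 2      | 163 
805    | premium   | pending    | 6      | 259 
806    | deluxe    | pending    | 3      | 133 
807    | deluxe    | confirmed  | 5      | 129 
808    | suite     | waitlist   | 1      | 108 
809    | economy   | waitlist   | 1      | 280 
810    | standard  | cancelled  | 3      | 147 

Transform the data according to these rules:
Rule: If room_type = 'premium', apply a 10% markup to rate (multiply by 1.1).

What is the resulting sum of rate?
1750.9

Step 1: Records with room_type = 'premium' have total rate = 259
Step 2: Apply multiplier: 259 × 1.1 = 284.9
Step 3: Other records total: 1466
Step 4: Final sum = 284.9 + 1466 = 1750.9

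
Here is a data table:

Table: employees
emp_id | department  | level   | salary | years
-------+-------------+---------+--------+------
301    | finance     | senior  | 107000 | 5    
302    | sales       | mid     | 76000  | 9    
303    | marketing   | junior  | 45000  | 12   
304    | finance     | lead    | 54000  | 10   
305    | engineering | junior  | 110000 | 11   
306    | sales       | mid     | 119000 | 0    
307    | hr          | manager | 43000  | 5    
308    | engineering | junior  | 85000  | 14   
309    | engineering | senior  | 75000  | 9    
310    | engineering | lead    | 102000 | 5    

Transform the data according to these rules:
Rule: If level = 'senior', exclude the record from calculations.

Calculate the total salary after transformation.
634000

Step 1: Identify records where level = 'senior'
Step 2: The excluded records sum to 182000
Step 3: Original total salary = 816000
Step 4: Remaining total = 816000 - 182000 = 634000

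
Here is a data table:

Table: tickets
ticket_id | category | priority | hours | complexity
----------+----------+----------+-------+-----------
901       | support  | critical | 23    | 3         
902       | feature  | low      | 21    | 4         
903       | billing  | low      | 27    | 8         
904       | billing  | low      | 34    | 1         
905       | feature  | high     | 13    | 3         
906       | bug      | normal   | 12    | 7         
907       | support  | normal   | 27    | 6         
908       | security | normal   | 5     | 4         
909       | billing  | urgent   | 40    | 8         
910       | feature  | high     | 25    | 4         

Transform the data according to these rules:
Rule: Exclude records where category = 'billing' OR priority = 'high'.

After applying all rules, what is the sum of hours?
88

Step 1: Find records where category = 'billing' OR priority = 'high'
Step 2: 5 records match, summing to 139
Step 3: Original sum: 227
Step 4: Remaining sum = 227 - 139 = 88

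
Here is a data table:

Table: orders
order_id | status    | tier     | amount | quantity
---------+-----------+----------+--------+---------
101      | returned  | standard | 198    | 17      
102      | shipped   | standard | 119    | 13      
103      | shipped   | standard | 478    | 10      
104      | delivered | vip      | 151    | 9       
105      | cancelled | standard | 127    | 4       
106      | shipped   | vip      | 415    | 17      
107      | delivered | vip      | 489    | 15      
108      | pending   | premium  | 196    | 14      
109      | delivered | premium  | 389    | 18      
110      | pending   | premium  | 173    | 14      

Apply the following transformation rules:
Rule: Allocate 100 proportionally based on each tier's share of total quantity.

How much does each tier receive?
premium: 35.11, standard: 33.59, vip: 31.3

Step 1: Calculate total quantity = 131
Step 2: Calculate each tier's proportion:
  premium: 46/131 = 35.11% → 35.11
  standard: 44/131 = 33.59% → 33.59
  vip: 41/131 = 31.30% → 31.3
Step 3: Verify: sum of allocations ≈ 100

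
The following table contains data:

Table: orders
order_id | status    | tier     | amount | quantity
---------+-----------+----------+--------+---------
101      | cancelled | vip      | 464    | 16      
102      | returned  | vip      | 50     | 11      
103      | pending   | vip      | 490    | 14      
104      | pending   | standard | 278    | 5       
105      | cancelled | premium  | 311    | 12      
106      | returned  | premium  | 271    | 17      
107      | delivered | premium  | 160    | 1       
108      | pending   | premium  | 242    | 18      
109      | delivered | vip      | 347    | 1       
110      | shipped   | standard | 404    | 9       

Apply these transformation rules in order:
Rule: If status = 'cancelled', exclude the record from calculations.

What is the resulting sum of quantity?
76

Step 1: Identify records where status = 'cancelled'
Step 2: The excluded records sum to 28
Step 3: Original total quantity = 104
Step 4: Remaining total = 104 - 28 = 76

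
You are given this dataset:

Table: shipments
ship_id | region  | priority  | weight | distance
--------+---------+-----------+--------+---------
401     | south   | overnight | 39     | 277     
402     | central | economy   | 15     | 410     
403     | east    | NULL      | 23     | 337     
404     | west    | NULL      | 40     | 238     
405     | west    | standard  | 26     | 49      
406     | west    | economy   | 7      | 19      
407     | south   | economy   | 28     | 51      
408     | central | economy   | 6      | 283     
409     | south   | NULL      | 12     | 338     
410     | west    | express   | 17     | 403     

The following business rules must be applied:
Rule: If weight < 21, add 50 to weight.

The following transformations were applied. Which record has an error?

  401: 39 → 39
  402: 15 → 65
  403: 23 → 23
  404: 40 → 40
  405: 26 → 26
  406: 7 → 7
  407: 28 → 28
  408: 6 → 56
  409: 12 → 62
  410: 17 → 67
Record 406 has an error. The correct transformed value should be 57, not 7.

Step 1: Check each record against the rule
Step 2: Record 406 has weight = 7
Step 3: Since 7 < 21, the bonus should have been applied
Step 4: Correct value = 57, but claimed value = 7
Conclusion: Record 406 has the error.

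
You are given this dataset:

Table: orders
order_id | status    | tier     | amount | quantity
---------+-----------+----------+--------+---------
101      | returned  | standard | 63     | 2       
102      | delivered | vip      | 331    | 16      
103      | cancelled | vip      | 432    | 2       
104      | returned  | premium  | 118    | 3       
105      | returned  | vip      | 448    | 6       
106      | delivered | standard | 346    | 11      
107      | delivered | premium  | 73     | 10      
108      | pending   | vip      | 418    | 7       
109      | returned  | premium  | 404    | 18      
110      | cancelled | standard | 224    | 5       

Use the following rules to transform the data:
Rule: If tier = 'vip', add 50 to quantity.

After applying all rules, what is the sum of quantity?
280

Step 1: Count records where tier = 'vip': 4
Step 2: Total bonus added: 4 × 50 = 200
Step 3: Original sum of quantity: 80
Step 4: Final sum = 80 + 200 = 280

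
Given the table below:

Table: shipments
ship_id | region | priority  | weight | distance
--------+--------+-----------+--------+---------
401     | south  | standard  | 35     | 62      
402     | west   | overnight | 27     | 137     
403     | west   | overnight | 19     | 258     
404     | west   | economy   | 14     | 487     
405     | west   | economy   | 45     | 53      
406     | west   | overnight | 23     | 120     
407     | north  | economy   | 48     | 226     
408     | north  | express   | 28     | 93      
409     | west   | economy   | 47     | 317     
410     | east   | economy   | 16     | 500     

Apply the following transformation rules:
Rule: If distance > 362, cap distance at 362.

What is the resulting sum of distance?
1990

Step 1: 2 records have distance > 362
Step 2: These records originally summed to 987
Step 3: After capping: 2 × 362 = 724
Step 4: Unaffected records sum: 1266
Step 5: Final sum = 724 + 1266 = 1990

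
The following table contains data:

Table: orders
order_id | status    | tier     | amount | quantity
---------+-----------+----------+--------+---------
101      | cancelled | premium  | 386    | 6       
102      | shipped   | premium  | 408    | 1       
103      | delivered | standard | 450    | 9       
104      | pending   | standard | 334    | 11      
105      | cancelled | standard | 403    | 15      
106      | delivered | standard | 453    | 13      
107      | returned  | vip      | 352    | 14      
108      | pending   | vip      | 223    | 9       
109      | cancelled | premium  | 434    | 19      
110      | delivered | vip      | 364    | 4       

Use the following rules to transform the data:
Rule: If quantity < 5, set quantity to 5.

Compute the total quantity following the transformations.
106

Step 1: 2 records have quantity < 5
Step 2: These records originally summed to 5
Step 3: After setting to minimum: 2 × 5 = 10
Step 4: Unaffected records sum: 96
Step 5: Final sum = 10 + 96 = 106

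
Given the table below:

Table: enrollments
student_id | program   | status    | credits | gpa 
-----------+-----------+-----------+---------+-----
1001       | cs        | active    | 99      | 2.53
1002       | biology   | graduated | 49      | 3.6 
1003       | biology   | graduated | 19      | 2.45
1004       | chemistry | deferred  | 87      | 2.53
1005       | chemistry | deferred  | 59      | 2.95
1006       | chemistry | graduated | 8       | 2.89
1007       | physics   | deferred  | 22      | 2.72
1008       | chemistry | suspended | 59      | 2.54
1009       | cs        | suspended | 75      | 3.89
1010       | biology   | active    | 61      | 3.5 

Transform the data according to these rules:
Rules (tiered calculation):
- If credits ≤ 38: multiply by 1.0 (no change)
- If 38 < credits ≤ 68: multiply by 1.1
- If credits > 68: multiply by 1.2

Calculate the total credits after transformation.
613.0

Step 1: Tier 1 (credits ≤ 38): 3 records, sum = 49 × 1.0 = 49.0
Step 2: Tier 2 (38 < credits ≤ 68): 4 records, sum = 228 × 1.1 = 250.8
Step 3: Tier 3 (credits > 68): 3 records, sum = 261 × 1.2 = 313.2
Step 4: Final sum = 49.0 + 250.8 + 313.2 = 613.0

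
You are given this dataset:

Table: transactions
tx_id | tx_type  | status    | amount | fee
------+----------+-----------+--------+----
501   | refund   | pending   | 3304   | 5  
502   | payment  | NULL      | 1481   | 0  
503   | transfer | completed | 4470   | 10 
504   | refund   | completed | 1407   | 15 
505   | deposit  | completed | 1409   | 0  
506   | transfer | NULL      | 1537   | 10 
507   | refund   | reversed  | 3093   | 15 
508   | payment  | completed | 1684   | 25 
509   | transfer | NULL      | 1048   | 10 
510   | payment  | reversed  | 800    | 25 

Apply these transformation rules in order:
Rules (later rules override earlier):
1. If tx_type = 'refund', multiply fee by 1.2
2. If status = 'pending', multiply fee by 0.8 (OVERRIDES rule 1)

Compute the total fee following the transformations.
120.0

Step 1: Rule 2 takes priority for records with status = 'pending'
  - 1 records: 5 × 0.8 = 4.0
Step 2: Rule 1 applies to remaining records with tx_type = 'refund'
  - 2 records: 30 × 1.2 = 36.0
Step 3: Other records unchanged: 80
Step 4: Final sum = 4.0 + 36.0 + 80 = 120.0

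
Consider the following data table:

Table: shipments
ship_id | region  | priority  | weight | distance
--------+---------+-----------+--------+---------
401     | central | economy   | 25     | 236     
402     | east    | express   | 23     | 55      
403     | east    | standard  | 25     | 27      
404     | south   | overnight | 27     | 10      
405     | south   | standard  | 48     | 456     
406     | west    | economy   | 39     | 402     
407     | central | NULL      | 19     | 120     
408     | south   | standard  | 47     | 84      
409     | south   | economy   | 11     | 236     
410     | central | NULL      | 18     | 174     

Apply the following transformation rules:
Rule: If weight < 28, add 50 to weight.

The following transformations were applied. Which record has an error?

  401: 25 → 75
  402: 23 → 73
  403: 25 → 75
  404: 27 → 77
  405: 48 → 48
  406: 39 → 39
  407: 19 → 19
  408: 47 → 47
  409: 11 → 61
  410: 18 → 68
Record 407 has an error. The correct transformed value should be 69, not 19.

Step 1: Check each record against the rule
Step 2: Record 407 has weight = 19
Step 3: Since 19 < 28, the bonus should have been applied
Step 4: Correct value = 69, but claimed value = 19
Conclusion: Record 407 has the error.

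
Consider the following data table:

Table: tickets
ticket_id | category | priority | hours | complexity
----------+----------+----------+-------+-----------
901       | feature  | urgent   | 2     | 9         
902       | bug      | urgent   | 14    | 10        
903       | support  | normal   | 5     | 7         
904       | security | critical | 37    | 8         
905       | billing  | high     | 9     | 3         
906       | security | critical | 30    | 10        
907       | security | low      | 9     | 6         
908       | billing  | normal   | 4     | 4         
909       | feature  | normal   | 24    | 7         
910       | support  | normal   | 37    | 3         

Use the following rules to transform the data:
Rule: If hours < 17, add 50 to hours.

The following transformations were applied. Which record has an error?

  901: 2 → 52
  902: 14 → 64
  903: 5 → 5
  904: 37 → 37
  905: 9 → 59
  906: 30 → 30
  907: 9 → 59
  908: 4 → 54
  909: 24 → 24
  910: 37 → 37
Record 903 has an error. The correct transformed value should be 55, not 5.

Step 1: Check each record against the rule
Step 2: Record 903 has hours = 5
Step 3: Since 5 < 17, the bonus should have been applied
Step 4: Correct value = 55, but claimed value = 5
Conclusion: Record 903 has the error.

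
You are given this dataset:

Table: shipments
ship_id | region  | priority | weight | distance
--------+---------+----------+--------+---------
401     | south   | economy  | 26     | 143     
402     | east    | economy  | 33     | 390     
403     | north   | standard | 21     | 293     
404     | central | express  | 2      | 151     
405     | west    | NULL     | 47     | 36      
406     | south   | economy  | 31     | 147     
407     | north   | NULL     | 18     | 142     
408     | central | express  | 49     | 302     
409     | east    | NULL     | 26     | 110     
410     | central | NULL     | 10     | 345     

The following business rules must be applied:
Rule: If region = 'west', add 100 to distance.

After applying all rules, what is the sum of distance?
2159

Step 1: Count records where region = 'west': 1
Step 2: Total bonus added: 1 × 100 = 100
Step 3: Original sum of distance: 2059
Step 4: Final sum = 2059 + 100 = 2159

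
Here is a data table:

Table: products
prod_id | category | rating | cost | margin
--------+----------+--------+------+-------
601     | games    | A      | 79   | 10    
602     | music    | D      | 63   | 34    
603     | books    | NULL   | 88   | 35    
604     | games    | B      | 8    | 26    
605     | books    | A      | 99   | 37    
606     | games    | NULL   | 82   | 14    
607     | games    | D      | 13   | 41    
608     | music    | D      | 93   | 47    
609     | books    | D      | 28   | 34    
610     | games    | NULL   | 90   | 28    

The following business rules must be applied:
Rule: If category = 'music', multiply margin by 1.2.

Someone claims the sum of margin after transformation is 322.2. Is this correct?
Yes, the result is correct.

Step 1: Calculate the correct sum after transformation
Step 2: Apply multiplier 1.2 to records where category = 'music'
Step 3: Correct result = 322.2
Step 4: Claimed result = 322.2
Step 5: 322.2 = 322.2 ✓
Conclusion: The claimed result is correct.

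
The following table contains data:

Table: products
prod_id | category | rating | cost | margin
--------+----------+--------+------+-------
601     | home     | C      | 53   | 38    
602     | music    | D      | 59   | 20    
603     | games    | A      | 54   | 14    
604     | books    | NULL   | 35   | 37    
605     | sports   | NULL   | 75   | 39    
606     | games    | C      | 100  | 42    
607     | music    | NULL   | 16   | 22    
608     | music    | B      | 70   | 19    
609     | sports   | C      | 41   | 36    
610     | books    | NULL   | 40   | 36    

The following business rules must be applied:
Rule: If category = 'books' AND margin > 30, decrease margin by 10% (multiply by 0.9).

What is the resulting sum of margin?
295.7

Step 1: Find records where category = 'books' AND margin > 30
Step 2: 2 records match, summing to 73
Step 3: After multiplier: 73 × 0.9 = 65.7
Step 4: Unaffected records sum: 230
Step 5: Final sum = 65.7 + 230 = 295.7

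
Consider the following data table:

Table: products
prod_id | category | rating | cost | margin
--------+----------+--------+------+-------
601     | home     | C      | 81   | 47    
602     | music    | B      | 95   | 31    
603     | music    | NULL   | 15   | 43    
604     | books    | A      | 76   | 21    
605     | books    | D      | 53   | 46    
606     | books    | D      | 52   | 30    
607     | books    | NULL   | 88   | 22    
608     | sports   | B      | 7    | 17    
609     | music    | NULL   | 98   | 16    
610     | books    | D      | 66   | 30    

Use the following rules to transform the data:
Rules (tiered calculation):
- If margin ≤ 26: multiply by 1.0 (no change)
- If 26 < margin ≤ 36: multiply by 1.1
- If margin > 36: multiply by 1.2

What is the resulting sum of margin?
339.3

Step 1: Tier 1 (margin ≤ 26): 4 records, sum = 76 × 1.0 = 76.0
Step 2: Tier 2 (26 < margin ≤ 36): 3 records, sum = 91 × 1.1 = 100.1
Step 3: Tier 3 (margin > 36): 3 records, sum = 136 × 1.2 = 163.2
Step 4: Final sum = 76.0 + 100.1 + 163.2 = 339.3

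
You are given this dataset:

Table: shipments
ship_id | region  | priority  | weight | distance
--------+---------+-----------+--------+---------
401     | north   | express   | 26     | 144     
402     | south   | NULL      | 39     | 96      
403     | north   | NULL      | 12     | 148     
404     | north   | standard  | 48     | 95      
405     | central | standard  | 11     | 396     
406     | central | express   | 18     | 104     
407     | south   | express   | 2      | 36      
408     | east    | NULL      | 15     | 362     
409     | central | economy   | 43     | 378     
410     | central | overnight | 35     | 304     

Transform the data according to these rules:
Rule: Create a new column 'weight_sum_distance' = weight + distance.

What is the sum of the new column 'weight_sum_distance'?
2312

Step 1: For each record, compute weight + distance
Example calculations:
  26 + 144 = 170
  39 + 96 = 135
  12 + 148 = 160
  ...
Step 2: Sum all derived values
Step 3: Total = 2312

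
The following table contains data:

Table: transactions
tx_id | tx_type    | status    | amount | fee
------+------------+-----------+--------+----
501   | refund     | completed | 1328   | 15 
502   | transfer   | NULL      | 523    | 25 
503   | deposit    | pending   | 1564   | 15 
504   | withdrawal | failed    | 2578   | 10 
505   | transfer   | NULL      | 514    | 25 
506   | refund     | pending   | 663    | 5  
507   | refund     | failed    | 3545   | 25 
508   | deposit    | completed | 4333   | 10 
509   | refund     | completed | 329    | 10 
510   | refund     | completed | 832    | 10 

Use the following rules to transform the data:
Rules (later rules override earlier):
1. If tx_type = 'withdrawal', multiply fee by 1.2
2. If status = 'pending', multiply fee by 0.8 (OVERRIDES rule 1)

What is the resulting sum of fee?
148.0

Step 1: Rule 2 takes priority for records with status = 'pending'
  - 2 records: 20 × 0.8 = 16.0
Step 2: Rule 1 applies to remaining records with tx_type = 'withdrawal'
  - 1 records: 10 × 1.2 = 12.0
Step 3: Other records unchanged: 120
Step 4: Final sum = 16.0 + 12.0 + 120 = 148.0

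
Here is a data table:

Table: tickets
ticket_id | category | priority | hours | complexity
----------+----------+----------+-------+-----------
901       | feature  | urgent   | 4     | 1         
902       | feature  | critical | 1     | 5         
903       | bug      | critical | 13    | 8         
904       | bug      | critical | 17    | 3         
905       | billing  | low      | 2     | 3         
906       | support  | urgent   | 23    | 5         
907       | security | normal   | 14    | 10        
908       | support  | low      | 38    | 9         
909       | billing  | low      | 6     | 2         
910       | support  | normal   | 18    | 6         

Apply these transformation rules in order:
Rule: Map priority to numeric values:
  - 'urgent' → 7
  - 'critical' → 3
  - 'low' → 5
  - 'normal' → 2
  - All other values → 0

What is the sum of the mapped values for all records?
42

Step 1: Apply mapping to each record
Step 2: Count by status:
  'urgent': 2 records × 7 = 14
  'critical': 3 records × 3 = 9
  'low': 3 records × 5 = 15
  'normal': 2 records × 2 = 4
Step 3: Sum all mapped values = 42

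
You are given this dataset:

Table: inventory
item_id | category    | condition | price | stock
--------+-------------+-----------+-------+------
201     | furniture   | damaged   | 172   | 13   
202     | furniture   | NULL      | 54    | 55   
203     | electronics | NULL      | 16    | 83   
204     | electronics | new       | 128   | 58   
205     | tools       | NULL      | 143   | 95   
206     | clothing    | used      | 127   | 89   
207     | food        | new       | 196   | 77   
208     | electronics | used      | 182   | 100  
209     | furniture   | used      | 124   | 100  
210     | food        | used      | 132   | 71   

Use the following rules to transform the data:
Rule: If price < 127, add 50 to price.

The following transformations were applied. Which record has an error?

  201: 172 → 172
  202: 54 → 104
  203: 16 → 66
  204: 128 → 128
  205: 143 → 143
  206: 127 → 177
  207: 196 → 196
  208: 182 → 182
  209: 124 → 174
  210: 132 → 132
Record 206 has an error. The correct transformed value should be 127, not 177.

Step 1: Check each record against the rule
Step 2: Record 206 has price = 127
Step 3: Since 127 >= 127, the bonus should not have been applied
Step 4: Correct value = 127, but claimed value = 177
Conclusion: Record 206 has the error.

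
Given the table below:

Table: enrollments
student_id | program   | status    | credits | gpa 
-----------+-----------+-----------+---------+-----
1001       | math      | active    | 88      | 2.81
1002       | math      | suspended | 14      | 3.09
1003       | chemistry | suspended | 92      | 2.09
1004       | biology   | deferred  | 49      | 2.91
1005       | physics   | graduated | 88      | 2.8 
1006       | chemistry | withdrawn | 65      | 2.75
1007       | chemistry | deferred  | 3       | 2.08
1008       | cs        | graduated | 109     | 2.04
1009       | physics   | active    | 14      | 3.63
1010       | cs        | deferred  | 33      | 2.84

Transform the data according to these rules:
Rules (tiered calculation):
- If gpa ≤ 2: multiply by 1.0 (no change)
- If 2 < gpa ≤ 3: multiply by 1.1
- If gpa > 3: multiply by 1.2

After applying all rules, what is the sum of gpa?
30.42

Step 1: Tier 1 (gpa ≤ 2): 0 records, sum = 0 × 1.0 = 0.0
Step 2: Tier 2 (2 < gpa ≤ 3): 8 records, sum = 20.32 × 1.1 = 22.35
Step 3: Tier 3 (gpa > 3): 2 records, sum = 6.72 × 1.2 = 8.06
Step 4: Final sum = 0.0 + 22.35 + 8.06 = 30.42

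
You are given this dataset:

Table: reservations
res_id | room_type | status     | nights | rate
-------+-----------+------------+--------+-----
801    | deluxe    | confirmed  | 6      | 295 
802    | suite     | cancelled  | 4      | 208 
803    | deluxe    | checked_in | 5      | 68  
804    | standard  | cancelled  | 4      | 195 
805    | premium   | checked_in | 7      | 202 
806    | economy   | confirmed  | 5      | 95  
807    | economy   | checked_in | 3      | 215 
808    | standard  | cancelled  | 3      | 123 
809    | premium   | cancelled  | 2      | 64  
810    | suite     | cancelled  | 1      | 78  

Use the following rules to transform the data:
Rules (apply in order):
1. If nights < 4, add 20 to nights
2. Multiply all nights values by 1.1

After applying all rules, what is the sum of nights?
132.0

Step 1: Apply Rule 1 - Add 20 to records with nights < 4
  - 4 records affected: 9 + (4 × 20) = 89
  - Unaffected records: 31
  - Sum after Rule 1: 120
Step 2: Apply Rule 2 - Multiply all by 1.1
  - 120 × 1.1 = 132.0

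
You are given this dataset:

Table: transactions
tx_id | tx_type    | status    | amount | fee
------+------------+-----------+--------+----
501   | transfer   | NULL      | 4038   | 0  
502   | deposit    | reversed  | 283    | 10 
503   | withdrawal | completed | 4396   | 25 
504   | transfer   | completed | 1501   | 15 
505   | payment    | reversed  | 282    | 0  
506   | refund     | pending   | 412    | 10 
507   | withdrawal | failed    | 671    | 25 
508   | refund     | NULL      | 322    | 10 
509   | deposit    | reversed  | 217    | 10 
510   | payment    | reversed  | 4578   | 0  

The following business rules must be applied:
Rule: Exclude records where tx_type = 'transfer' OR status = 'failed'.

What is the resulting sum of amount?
10490

Step 1: Find records where tx_type = 'transfer' OR status = 'failed'
Step 2: 3 records match, summing to 6210
Step 3: Original sum: 16700
Step 4: Remaining sum = 16700 - 6210 = 10490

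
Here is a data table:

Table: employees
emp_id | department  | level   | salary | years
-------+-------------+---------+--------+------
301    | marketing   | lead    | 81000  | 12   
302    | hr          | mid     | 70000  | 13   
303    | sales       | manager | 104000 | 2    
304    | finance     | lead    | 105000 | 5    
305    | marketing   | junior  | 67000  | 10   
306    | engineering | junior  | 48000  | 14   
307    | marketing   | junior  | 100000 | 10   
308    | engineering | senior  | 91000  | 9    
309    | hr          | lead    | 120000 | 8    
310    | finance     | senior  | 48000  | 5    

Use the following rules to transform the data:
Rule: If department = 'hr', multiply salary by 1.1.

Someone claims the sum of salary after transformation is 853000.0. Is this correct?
Yes, the result is correct.

Step 1: Calculate the correct sum after transformation
Step 2: Apply multiplier 1.1 to records where department = 'hr'
Step 3: Correct result = 853000.0
Step 4: Claimed result = 853000.0
Step 5: 853000.0 = 853000.0 ✓
Conclusion: The claimed result is correct.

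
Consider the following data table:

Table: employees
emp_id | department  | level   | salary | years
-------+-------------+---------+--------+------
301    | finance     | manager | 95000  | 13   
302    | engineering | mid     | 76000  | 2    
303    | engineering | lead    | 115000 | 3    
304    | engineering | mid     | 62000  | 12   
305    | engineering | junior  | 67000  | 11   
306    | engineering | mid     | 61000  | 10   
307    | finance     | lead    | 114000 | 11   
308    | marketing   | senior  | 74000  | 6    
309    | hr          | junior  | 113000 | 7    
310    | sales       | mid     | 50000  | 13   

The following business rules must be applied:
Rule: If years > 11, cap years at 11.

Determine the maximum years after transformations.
11

Step 1: Original maximum years = 13
Step 2: Apply cap at 11
Step 3: 3 records had years > 11 and were capped
Step 4: Maximum after transformation = 11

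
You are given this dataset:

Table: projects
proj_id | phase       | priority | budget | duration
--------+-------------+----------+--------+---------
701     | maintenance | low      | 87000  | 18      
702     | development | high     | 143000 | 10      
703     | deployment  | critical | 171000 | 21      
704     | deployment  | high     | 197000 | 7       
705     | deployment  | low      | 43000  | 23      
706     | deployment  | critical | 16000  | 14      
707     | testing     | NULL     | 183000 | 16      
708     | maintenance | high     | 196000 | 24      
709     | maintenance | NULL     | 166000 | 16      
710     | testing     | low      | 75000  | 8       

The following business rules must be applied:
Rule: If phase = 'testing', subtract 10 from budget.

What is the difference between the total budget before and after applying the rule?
20

Step 1: Original sum of budget = 1277000
Step 2: 2 records have phase = 'testing'
Step 3: Each affected record changes by -10
Step 4: Total change = 2 × -10 = -20
Step 5: New sum = 1277000 + -20 = 1276980
Step 6: Difference = |1276980 - 1277000| = 20
        (Sum decreased by 20)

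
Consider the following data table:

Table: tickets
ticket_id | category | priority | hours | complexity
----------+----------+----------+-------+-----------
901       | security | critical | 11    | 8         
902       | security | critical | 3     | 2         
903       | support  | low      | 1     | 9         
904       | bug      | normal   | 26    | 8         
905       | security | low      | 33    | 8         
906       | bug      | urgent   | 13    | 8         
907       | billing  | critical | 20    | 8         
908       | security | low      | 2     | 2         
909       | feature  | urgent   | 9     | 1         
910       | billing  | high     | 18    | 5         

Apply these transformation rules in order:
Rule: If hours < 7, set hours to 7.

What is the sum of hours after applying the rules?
151

Step 1: 3 records have hours < 7
Step 2: These records originally summed to 6
Step 3: After setting to minimum: 3 × 7 = 21
Step 4: Unaffected records sum: 130
Step 5: Final sum = 21 + 130 = 151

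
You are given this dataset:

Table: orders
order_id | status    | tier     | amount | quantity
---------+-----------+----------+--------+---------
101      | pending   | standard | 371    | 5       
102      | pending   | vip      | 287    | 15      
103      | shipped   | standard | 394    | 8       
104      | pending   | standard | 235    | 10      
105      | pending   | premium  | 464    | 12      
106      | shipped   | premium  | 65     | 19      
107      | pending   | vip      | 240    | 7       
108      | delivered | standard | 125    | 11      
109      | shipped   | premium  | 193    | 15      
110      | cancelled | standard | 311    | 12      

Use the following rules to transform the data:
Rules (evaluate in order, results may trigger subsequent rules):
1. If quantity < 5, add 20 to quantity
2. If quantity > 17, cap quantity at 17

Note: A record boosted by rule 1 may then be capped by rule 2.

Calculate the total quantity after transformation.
112

Step 1: Apply rule 1 to records with quantity < 5
  - 0 records get bonus of 20
  - Of these, 0 records then exceed 17 and get capped
Step 2: Apply rule 2 to records with quantity > 17
  - 1 records (original) are capped
Step 3: Calculate final sum = 112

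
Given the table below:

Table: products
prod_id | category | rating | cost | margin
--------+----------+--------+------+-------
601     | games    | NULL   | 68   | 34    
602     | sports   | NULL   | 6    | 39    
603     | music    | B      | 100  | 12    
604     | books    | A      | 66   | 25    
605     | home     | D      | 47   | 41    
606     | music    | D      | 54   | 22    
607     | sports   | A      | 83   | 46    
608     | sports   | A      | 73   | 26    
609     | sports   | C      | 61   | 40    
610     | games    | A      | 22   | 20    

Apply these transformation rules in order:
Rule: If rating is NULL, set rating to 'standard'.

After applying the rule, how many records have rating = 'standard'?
2

Step 1: Count records where rating IS NULL
Step 2: Found 2 records with NULL rating
Step 3: These records will have rating set to 'standard'
Step 4: Records already having rating = 'standard': 0
Step 5: Answer: 2 + 0 = 2 records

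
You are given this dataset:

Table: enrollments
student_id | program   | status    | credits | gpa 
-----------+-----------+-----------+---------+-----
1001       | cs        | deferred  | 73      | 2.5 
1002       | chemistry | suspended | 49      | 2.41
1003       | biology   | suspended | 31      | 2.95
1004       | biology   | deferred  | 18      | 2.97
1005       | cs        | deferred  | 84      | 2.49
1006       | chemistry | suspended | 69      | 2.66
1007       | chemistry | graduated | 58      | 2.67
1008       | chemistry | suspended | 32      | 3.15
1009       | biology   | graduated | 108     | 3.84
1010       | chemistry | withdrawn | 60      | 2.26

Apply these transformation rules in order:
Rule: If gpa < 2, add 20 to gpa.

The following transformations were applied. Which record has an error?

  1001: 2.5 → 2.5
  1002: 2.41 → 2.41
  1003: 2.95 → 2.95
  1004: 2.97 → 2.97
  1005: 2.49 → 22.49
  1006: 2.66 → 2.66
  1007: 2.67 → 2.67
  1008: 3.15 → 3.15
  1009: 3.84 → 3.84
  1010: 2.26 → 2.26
Record 1005 has an error. The correct transformed value should be 2.49, not 22.49.

Step 1: Check each record against the rule
Step 2: Record 1005 has gpa = 2.49
Step 3: Since 2.49 >= 2, the bonus should not have been applied
Step 4: Correct value = 2.49, but claimed value = 22.49
Conclusion: Record 1005 has the error.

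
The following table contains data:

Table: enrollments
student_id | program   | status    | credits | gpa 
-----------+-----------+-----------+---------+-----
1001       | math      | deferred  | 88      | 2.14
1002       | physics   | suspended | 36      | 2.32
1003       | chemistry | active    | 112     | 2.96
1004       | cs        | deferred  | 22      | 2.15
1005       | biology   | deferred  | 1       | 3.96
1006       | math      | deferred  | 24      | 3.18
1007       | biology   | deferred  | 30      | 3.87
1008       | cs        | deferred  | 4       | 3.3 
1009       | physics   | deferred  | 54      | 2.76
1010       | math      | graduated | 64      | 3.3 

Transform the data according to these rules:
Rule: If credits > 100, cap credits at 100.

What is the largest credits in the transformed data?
100

Step 1: Original maximum credits = 112
Step 2: Apply cap at 100
Step 3: 1 records had credits > 100 and were capped
Step 4: Maximum after transformation = 100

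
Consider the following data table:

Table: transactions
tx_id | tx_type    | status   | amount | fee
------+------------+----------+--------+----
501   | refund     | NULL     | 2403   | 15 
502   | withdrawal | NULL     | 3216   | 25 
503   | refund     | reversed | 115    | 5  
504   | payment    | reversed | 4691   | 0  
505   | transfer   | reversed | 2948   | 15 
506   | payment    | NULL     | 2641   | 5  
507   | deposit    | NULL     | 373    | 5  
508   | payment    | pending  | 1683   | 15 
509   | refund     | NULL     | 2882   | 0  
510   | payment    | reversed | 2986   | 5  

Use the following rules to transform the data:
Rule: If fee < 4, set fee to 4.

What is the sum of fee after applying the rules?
98

Step 1: 2 records have fee < 4
Step 2: These records originally summed to 0
Step 3: After setting to minimum: 2 × 4 = 8
Step 4: Unaffected records sum: 90
Step 5: Final sum = 8 + 90 = 98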